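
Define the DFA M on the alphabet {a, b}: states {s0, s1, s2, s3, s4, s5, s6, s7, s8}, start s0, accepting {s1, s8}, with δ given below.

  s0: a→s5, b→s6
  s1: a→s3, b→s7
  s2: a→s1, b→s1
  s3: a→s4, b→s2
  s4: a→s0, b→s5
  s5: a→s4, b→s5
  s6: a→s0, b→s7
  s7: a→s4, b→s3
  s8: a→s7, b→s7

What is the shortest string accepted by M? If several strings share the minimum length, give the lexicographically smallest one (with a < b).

bbbba

A breadth-first search from s0 reaches an accepting state first via the path s0 → s6 → s7 → s3 → s2 → s1 on input bbbba.
No string of length < 5 is accepted (BFS exhausts all shorter strings without reaching an accepting state), and bbbba is the lexicographically least accepting string of length 5.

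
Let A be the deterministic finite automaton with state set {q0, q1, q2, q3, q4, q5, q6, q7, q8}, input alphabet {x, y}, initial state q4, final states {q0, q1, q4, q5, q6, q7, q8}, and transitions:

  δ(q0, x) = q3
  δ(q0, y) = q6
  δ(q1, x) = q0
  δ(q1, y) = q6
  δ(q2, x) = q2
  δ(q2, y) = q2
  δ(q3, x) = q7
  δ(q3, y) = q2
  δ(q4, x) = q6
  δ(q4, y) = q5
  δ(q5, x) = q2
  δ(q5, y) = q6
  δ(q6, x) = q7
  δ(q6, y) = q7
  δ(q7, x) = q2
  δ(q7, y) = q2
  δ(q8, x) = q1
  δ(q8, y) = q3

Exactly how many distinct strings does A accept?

8

The useful subgraph on states {q4, q5, q6, q7} is acyclic, so L(A) is finite; the longest accepting path visits 4 useful states, giving maximum string length 3.
Counting accepting paths from q4 by length: 1 of length 0, 2 of length 1, 3 of length 2, 2 of length 3. Total 8.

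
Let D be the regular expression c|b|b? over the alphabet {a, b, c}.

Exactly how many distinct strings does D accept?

The expression has no Kleene star, so L(D) is finite. Expanding the alternatives gives {ε, b, c}.
That is 1 of length 0, 2 of length 1: 3 strings in all.

3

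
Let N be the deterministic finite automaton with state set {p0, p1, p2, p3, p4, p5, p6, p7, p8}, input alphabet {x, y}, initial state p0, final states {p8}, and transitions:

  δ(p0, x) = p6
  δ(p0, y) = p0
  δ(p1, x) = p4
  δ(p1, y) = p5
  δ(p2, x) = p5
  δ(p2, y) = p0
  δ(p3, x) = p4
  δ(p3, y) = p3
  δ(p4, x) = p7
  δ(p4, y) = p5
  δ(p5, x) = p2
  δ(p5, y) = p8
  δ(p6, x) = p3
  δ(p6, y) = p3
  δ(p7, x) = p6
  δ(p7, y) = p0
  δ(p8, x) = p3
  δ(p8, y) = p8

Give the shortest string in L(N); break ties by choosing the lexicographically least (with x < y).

A breadth-first search from p0 reaches an accepting state first via the path p0 → p6 → p3 → p4 → p5 → p8 on input xxxyy.
No string of length < 5 is accepted (BFS exhausts all shorter strings without reaching an accepting state), and xxxyy is the lexicographically least accepting string of length 5.

xxxyy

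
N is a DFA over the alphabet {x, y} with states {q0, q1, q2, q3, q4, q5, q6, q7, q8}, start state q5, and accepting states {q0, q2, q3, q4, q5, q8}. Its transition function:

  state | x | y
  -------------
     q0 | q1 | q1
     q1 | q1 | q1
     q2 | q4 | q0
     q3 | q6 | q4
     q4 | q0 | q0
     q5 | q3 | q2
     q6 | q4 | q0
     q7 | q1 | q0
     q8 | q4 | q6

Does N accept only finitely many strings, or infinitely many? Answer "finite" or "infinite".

The useful states (reachable from q5 and able to reach an accepting state) are {q0, q2, q3, q4, q5, q6}.
Restricted to these states the transition graph has no cycle, so every accepting path has bounded length and L is finite.

finite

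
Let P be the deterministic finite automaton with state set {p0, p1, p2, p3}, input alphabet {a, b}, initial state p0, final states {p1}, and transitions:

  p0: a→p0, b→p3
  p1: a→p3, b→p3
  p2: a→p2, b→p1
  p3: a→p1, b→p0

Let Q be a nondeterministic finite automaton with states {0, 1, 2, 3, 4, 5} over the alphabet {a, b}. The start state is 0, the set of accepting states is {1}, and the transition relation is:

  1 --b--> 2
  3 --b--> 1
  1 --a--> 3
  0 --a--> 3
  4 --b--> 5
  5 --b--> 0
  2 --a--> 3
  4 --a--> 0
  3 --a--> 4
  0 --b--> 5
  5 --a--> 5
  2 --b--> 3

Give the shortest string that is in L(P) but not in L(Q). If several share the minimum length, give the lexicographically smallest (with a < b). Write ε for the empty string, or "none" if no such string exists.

ba

The string ba is accepted by P but not by Q.
No shorter string lies in the difference, and ba is the lexicographically first length-2 string in L(P) \ L(Q).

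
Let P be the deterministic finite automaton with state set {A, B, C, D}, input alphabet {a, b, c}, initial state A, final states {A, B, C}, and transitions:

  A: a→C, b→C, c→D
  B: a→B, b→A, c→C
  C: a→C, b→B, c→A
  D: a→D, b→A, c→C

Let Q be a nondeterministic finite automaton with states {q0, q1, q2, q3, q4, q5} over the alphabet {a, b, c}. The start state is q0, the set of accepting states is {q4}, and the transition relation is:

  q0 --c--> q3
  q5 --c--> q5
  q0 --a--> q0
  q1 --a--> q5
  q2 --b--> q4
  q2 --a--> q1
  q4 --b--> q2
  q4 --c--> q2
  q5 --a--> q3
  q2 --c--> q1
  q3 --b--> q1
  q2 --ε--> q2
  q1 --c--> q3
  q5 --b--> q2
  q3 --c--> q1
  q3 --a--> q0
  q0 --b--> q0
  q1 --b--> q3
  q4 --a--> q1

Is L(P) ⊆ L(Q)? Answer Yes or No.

The empty string ε is in L(P) but not in L(Q).
So L(P) ⊄ L(Q).

No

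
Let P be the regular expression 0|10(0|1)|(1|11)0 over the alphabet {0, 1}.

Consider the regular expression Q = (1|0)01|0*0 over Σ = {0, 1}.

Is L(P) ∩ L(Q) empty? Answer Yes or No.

The string 0 is accepted by both P and Q.
Hence L(P) ∩ L(Q) ≠ ∅.

No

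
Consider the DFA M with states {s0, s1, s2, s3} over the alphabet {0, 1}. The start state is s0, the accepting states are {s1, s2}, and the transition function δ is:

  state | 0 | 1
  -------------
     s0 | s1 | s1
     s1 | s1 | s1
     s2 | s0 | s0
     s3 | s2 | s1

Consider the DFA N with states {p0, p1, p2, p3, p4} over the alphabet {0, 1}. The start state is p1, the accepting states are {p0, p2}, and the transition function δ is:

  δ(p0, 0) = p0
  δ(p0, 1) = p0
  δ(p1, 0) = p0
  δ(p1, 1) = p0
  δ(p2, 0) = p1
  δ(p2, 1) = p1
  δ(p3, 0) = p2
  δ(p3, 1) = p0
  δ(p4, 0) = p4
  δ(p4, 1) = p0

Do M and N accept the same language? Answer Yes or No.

Exploring the product automaton M × N from the start pair (s0, p1), following both machines on each input symbol, reaches 2 state pairs: (s0, p1), (s1, p0).
M accepts in {s1, s2} and N accepts in {p0, p2}. In every reachable pair the two components are either both accepting — (s1, p0) — or both non-accepting, so no string is accepted by exactly one of the machines: L(M) \ L(N) and L(N) \ L(M) are both empty.
Hence every string is accepted by M iff it is accepted by N, and the two languages coincide.

Yes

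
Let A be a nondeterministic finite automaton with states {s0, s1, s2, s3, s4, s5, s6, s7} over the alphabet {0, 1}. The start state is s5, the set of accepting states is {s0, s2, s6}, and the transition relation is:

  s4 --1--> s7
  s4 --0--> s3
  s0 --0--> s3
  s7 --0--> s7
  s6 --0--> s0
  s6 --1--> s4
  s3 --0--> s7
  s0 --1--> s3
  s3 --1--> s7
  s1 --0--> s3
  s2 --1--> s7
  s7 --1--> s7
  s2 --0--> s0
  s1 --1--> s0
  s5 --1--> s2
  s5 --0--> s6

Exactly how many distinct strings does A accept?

4

The useful subgraph on states {s0, s2, s5, s6} is acyclic, so L(A) is finite; the longest accepting path visits 3 useful states, giving maximum string length 2.
Counting accepting paths from s5 by length: 2 of length 1, 2 of length 2. Total 4.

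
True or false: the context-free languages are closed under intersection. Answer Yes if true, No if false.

{aⁿbⁿcᵐ : m,n≥0} and {aᵐbⁿcⁿ : m,n≥0} are both context-free, but their intersection {aⁿbⁿcⁿ : n≥0} is not (pumping lemma).

No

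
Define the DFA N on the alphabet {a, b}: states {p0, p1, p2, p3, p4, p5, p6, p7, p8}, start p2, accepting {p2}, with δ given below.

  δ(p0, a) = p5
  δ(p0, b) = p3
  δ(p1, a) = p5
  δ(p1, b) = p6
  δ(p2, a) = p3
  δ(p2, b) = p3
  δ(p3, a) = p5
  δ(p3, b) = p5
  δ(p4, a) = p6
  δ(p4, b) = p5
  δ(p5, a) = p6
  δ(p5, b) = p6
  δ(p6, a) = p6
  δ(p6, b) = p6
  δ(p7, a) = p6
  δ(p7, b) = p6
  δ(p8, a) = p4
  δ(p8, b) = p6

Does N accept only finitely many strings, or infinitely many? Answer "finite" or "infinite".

The useful states (reachable from p2 and able to reach an accepting state) are {p2}.
Restricted to these states the transition graph has no cycle, so every accepting path has bounded length and L is finite.

finite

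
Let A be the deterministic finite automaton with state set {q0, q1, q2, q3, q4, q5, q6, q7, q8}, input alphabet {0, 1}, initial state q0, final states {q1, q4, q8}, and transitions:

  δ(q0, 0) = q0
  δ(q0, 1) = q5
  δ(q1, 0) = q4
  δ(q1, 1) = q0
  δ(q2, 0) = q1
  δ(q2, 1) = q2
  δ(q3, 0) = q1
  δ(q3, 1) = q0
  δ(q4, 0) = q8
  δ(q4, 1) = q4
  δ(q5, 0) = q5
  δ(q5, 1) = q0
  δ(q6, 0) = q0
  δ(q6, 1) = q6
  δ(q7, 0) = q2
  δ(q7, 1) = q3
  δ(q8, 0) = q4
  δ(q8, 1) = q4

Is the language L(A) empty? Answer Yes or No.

Yes

The states reachable from the start state are {q0, q5}.
None of the accepting states {q1, q4, q8} is reachable, so no string is accepted and L(A) = ∅.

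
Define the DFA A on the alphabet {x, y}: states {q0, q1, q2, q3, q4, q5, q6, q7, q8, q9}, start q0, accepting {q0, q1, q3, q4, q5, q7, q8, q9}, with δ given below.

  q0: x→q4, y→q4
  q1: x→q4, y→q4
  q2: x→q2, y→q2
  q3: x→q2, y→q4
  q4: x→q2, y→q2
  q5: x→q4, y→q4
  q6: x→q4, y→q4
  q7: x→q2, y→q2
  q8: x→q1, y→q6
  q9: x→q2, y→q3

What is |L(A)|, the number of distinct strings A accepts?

3

The useful subgraph on states {q0, q4} is acyclic, so L(A) is finite; the longest accepting path visits 2 useful states, giving maximum string length 1.
Counting accepting paths from q0 by length: 1 of length 0, 2 of length 1. Total 3.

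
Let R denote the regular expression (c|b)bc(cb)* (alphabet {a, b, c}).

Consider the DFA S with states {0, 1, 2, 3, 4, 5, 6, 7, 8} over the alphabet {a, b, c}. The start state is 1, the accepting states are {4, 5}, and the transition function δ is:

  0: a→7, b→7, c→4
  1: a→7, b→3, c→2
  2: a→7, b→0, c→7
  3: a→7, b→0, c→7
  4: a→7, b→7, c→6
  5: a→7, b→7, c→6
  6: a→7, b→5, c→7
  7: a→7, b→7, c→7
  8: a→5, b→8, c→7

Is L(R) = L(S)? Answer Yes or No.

Converting the expression R to a DFA (subset construction, then merging equivalent states) gives the minimal DFA with states {r0, r1, r2, r3, r4, r5}, start state r0, accepting states {r4} and transitions r0: a→r1, b→r2, c→r2; r1: a→r1, b→r1, c→r1; r2: a→r1, b→r3, c→r1; r3: a→r1, b→r1, c→r4; r4: a→r1, b→r1, c→r5; r5: a→r1, b→r4, c→r1.
Exploring the product automaton R × S from the start pair (r0, 1), following both machines on each input symbol, reaches 8 state pairs: (r0, 1), (r1, 7), (r2, 3), (r2, 2), (r3, 0), (r4, 4), (r5, 6), (r4, 5).
R accepts in {r4} and S accepts in {4, 5}. In every reachable pair the two components are either both accepting — (r4, 4), (r4, 5) — or both non-accepting, so no string is accepted by exactly one of the machines: L(R) \ L(S) and L(S) \ L(R) are both empty.
Hence every string is accepted by R iff it is accepted by S, and the two languages coincide.

Yes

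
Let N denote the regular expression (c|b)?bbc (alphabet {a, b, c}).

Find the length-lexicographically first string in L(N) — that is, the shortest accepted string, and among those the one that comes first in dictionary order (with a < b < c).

By inspection of the expression, no string of length less than 3 matches, and bbc is the lexicographically first match of length 3.

bbc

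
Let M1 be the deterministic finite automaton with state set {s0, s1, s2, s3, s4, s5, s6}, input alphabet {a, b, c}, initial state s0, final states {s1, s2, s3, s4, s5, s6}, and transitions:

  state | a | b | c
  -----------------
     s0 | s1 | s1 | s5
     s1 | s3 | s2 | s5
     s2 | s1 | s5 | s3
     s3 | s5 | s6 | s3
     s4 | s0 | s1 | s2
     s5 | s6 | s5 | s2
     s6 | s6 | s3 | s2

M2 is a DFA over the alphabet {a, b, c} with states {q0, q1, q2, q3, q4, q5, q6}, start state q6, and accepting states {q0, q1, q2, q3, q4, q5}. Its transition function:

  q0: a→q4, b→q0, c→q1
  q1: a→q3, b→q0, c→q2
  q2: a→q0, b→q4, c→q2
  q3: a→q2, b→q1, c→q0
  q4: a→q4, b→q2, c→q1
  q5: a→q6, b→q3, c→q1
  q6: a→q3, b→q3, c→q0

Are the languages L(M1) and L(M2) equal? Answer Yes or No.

Exploring the product automaton M1 × M2 from the start pair (s0, q6), following both machines on each input symbol, reaches 6 state pairs: (s0, q6), (s1, q3), (s5, q0), (s3, q2), (s2, q1), (s6, q4).
M1 accepts in {s1, s2, s3, s4, s5, s6} and M2 accepts in {q0, q1, q2, q3, q4, q5}. In every reachable pair the two components are either both accepting — (s1, q3), (s5, q0), (s3, q2), (s2, q1), (s6, q4) — or both non-accepting, so no string is accepted by exactly one of the machines: L(M1) \ L(M2) and L(M2) \ L(M1) are both empty.
Hence every string is accepted by M1 iff it is accepted by M2, and the two languages coincide.

Yes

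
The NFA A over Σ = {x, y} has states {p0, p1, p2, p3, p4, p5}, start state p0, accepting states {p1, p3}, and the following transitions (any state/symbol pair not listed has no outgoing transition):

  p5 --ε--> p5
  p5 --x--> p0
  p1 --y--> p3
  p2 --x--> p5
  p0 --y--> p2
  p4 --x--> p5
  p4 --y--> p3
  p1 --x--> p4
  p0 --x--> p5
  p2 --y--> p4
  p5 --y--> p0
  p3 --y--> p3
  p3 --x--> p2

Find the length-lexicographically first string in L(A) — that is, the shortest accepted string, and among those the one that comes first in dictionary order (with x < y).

A breadth-first search from p0 reaches an accepting state first via the path p0 → p2 → p4 → p3 on input yyy.
No string of length < 3 is accepted (BFS exhausts all shorter strings without reaching an accepting state), and yyy is the lexicographically least accepting string of length 3.

yyy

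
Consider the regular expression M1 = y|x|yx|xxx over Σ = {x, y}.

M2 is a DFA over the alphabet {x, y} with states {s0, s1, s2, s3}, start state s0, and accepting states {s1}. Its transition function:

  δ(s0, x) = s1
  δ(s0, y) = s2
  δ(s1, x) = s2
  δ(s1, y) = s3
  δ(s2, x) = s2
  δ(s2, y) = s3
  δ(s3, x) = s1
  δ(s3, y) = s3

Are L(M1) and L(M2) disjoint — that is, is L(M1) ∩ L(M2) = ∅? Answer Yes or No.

No

The string x is accepted by both M1 and M2.
Hence L(M1) ∩ L(M2) ≠ ∅.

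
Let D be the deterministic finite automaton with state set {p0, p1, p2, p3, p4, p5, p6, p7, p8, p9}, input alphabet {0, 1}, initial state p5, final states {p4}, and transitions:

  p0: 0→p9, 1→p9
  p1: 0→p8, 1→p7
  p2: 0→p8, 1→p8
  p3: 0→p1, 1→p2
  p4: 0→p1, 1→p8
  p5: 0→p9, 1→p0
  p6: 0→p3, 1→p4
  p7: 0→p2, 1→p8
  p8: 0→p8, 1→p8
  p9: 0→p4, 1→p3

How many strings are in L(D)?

The useful subgraph on states {p0, p4, p5, p9} is acyclic, so L(D) is finite; the longest accepting path visits 4 useful states, giving maximum string length 3.
Counting accepting paths from p5 by length: 1 of length 2, 2 of length 3. Total 3.

3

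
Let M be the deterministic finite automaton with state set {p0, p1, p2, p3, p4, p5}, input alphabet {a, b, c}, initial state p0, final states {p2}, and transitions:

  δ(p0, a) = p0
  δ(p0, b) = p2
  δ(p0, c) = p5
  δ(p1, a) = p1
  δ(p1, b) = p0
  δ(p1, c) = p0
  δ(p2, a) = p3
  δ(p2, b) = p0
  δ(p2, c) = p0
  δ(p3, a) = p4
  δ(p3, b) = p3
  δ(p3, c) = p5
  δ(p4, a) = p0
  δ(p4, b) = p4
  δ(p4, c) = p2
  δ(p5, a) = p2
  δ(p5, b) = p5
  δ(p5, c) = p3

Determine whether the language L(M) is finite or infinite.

State p0 is reachable from the start and can reach an accepting state, and it lies on the cycle p0 → p0.
Traversing that cycle any number of times yields accepted strings of unbounded length, so the language is infinite.

infinite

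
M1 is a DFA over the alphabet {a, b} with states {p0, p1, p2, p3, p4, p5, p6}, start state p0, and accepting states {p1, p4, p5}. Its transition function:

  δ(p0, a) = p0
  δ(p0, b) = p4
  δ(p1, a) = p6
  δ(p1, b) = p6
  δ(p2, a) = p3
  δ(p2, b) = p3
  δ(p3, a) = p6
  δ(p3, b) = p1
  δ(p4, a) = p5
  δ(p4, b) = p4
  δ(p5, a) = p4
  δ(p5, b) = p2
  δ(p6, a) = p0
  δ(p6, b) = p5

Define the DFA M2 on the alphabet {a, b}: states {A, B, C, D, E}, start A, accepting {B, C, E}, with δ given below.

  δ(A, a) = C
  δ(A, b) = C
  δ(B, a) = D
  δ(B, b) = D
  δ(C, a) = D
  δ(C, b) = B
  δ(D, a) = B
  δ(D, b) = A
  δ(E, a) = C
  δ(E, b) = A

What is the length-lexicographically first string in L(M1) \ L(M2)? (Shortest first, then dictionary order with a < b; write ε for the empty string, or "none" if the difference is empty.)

ba

The string ba is accepted by M1 but not by M2.
No shorter string lies in the difference, and ba is the lexicographically first length-2 string in L(M1) \ L(M2).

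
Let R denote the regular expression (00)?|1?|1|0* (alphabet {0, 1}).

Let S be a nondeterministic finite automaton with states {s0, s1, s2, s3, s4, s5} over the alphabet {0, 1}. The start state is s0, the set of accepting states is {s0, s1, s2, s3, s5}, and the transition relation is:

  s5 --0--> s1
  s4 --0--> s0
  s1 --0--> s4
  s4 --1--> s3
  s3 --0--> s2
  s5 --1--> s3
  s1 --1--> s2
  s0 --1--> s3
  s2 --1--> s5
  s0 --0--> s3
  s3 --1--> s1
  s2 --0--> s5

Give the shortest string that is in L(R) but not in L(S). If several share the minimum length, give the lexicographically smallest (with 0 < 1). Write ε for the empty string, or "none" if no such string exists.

00000

The string 00000 is accepted by R but not by S.
No shorter string lies in the difference, and 00000 is the lexicographically first length-5 string in L(R) \ L(S).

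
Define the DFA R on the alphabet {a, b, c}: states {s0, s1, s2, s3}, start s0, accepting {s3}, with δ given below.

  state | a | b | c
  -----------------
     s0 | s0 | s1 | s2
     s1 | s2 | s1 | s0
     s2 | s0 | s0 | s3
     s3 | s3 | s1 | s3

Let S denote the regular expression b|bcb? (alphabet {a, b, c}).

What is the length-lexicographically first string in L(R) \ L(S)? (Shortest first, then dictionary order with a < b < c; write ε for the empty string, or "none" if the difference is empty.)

cc

The string cc is accepted by R but not by S.
No shorter string lies in the difference, and cc is the lexicographically first length-2 string in L(R) \ L(S).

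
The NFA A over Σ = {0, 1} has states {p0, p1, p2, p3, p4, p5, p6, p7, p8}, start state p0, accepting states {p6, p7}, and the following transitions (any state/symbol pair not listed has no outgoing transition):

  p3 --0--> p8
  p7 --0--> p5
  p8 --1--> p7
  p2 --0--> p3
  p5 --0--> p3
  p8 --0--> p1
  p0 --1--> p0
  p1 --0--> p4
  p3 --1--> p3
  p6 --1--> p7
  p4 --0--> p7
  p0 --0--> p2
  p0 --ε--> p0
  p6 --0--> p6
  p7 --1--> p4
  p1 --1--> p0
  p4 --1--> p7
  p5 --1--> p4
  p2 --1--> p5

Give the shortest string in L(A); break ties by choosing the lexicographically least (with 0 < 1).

A breadth-first search from p0 reaches an accepting state first via the path p0 → p2 → p3 → p8 → p7 on input 0001.
No string of length < 4 is accepted (BFS exhausts all shorter strings without reaching an accepting state), and 0001 is the lexicographically least accepting string of length 4.

0001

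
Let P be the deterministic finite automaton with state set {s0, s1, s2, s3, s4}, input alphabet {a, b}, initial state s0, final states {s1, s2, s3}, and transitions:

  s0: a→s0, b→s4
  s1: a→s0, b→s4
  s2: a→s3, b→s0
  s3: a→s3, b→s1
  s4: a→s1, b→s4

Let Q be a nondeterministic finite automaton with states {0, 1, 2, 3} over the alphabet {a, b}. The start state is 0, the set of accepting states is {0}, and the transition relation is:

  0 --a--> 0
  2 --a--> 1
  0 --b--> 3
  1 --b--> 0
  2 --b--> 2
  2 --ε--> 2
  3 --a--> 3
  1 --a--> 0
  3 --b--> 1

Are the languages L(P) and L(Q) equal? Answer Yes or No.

The string ba is accepted by P but rejected by Q.
So L(P) ≠ L(Q).

No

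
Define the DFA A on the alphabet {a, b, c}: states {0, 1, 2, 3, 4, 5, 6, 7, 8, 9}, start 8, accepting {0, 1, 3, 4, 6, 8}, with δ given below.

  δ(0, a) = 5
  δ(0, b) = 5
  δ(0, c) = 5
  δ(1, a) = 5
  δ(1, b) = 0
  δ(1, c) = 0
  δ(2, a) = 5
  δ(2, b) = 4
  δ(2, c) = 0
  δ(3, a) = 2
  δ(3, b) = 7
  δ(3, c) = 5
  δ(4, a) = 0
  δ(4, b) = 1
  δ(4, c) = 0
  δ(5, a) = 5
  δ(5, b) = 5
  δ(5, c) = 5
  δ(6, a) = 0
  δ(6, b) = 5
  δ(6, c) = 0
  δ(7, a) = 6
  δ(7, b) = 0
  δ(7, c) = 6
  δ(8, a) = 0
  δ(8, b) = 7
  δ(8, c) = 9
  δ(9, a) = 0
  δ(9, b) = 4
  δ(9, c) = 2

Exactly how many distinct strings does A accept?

23

The useful subgraph on states {0, 1, 2, 4, 6, 7, 8, 9} is acyclic, so L(A) is finite; the longest accepting path visits 6 useful states, giving maximum string length 5.
Counting accepting paths from 8 by length: 1 of length 0, 1 of length 1, 5 of length 2, 9 of length 3, 5 of length 4, 2 of length 5. Total 23.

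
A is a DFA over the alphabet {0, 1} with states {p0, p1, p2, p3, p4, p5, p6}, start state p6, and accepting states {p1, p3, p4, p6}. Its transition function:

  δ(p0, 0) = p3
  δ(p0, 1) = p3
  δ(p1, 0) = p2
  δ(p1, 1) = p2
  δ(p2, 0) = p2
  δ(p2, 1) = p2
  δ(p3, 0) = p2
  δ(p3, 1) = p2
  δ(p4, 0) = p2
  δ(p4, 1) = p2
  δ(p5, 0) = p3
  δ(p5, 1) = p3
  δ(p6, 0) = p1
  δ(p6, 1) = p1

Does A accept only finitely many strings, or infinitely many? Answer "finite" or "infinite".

finite

The useful states (reachable from p6 and able to reach an accepting state) are {p1, p6}.
Restricted to these states the transition graph has no cycle, so every accepting path has bounded length and L is finite.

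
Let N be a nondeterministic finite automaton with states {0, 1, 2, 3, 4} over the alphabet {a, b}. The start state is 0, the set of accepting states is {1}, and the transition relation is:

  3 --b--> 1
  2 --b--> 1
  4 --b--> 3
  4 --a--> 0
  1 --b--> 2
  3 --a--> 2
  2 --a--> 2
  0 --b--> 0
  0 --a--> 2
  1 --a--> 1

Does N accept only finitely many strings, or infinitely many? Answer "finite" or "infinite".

infinite

State 0 is reachable from the start and can reach an accepting state, and it lies on the cycle 0 → 0.
Traversing that cycle any number of times yields accepted strings of unbounded length, so the language is infinite.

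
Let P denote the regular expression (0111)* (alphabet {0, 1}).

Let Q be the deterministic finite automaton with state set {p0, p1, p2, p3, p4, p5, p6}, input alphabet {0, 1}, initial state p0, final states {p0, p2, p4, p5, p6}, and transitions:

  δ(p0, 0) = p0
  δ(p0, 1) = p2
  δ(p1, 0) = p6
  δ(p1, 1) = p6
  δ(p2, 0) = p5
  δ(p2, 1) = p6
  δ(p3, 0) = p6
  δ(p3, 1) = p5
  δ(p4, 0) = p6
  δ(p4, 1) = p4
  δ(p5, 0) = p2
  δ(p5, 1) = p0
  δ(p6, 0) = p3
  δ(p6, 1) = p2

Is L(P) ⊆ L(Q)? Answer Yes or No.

Converting the expression P to a DFA (subset construction, then merging equivalent states) gives the minimal DFA with states {r0, r1, r2, r3, r4}, start state r0, accepting states {r0} and transitions r0: 0→r1, 1→r2; r1: 0→r2, 1→r3; r2: 0→r2, 1→r2; r3: 0→r2, 1→r4; r4: 0→r2, 1→r0.
Exploring the product automaton P × Q from the start pair (r0, p0), following both machines on each input symbol, reaches 17 state pairs: (r0, p0), (r1, p0), (r2, p2), (r2, p0), (r3, p2), (r2, p5), (r2, p6), (r4, p6), (r2, p3), (r0, p2), (r1, p5), (r3, p0), (r4, p2), (r0, p6), (r1, p3), (r3, p5), (r4, p0).
P accepts in {r0} and Q accepts in {p0, p2, p4, p5, p6}. The reachable pairs whose P-component is accepting are (r0, p0), (r0, p2), (r0, p6); in each of them the Q-component is accepting too, so the product for L(P) \ L(Q) (P-component accepting, Q-component rejecting) has no reachable accepting pair and the difference is empty.
Hence every string in L(P) is also in L(Q).

Yes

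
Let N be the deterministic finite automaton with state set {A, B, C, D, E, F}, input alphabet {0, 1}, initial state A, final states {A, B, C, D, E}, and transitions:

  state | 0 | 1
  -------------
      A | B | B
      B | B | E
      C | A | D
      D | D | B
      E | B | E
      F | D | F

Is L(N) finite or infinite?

State B is reachable from the start and can reach an accepting state, and it lies on the cycle B → B.
Traversing that cycle any number of times yields accepted strings of unbounded length, so the language is infinite.

infinite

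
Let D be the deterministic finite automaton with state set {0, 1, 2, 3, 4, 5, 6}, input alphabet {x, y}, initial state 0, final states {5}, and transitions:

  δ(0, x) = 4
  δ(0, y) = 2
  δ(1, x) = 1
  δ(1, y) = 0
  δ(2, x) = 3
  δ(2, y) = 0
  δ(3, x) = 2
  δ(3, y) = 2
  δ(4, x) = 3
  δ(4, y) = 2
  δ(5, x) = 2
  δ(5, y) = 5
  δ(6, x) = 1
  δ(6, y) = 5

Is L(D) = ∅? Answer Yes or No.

The states reachable from the start state are {0, 2, 3, 4}.
None of the accepting states {5} is reachable, so no string is accepted and L(D) = ∅.

Yes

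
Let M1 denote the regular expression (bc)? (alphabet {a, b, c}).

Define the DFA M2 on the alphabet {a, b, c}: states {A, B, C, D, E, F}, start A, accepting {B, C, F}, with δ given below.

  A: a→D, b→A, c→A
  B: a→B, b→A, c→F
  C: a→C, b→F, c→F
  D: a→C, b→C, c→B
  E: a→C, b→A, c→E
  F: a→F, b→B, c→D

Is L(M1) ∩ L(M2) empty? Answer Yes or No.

Yes

Converting the expression M1 to a DFA (subset construction, then merging equivalent states) gives the minimal DFA with states {r0, r1, r2, r3}, start state r0, accepting states {r0, r3} and transitions r0: a→r1, b→r2, c→r1; r1: a→r1, b→r1, c→r1; r2: a→r1, b→r1, c→r3; r3: a→r1, b→r1, c→r1.
Exploring the product automaton M1 × M2 from the start pair (r0, A), following both machines on each input symbol, reaches 8 state pairs: (r0, A), (r1, D), (r2, A), (r1, A), (r1, C), (r1, B), (r3, A), (r1, F).
M1 accepts in {r0, r3} and M2 accepts in {B, C, F}; no reachable pair has both components accepting, so no string drives both machines to acceptance simultaneously and L(M1) ∩ L(M2) = ∅.
So no string is accepted by both, and the intersection is empty.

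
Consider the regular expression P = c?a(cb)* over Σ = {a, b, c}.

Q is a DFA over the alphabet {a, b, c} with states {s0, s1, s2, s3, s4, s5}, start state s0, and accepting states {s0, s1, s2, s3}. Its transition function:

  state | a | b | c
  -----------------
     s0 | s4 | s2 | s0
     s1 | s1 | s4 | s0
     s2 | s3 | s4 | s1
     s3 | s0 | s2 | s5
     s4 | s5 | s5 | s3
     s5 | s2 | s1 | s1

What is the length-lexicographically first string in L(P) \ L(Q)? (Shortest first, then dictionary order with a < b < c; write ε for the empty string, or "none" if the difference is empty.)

The string a is accepted by P but not by Q.
No shorter string lies in the difference, and a is the lexicographically first length-1 string in L(P) \ L(Q).

a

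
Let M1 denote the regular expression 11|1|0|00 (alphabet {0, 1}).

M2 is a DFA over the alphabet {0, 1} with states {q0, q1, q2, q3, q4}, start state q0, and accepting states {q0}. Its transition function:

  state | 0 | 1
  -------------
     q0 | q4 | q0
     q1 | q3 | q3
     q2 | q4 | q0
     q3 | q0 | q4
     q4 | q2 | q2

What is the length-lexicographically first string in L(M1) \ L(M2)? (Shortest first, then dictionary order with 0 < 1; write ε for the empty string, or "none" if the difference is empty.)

The string 0 is accepted by M1 but not by M2.
No shorter string lies in the difference, and 0 is the lexicographically first length-1 string in L(M1) \ L(M2).

0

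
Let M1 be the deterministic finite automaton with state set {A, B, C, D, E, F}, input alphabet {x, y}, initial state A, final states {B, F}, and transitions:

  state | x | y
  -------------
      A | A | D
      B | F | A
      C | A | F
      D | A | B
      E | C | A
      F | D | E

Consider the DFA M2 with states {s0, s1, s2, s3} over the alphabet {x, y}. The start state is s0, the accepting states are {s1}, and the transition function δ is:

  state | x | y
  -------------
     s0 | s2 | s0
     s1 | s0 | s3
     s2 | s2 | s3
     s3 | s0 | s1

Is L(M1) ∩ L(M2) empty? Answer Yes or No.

No

The string xyy is accepted by both M1 and M2.
Hence L(M1) ∩ L(M2) ≠ ∅.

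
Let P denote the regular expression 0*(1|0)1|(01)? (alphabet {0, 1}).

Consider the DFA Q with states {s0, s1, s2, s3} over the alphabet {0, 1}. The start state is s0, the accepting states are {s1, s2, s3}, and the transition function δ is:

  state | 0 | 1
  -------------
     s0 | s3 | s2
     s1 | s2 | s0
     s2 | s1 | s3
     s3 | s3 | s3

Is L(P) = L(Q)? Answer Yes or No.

The empty string ε is accepted by P but rejected by Q.
So L(P) ≠ L(Q).

No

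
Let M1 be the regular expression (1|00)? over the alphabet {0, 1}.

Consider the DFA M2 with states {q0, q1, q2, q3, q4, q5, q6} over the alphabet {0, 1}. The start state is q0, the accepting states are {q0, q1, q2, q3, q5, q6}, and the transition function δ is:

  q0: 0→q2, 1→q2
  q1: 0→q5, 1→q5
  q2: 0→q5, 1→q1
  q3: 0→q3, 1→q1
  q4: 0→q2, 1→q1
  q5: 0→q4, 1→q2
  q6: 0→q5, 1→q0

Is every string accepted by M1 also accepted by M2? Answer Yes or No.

Yes

Converting the expression M1 to a DFA (subset construction, then merging equivalent states) gives the minimal DFA with states {r0, r1, r2, r3}, start state r0, accepting states {r0, r2} and transitions r0: 0→r1, 1→r2; r1: 0→r2, 1→r3; r2: 0→r3, 1→r3; r3: 0→r3, 1→r3.
Exploring the product automaton M1 × M2 from the start pair (r0, q0), following both machines on each input symbol, reaches 8 state pairs: (r0, q0), (r1, q2), (r2, q2), (r2, q5), (r3, q1), (r3, q5), (r3, q4), (r3, q2).
M1 accepts in {r0, r2} and M2 accepts in {q0, q1, q2, q3, q5, q6}. The reachable pairs whose M1-component is accepting are (r0, q0), (r2, q2), (r2, q5); in each of them the M2-component is accepting too, so the product for L(M1) \ L(M2) (M1-component accepting, M2-component rejecting) has no reachable accepting pair and the difference is empty.
Hence every string in L(M1) is also in L(M2).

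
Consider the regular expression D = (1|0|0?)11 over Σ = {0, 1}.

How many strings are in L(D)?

3

The expression has no Kleene star, so L(D) is finite. Expanding the alternatives gives {11, 011, 111}.
That is 1 of length 2, 2 of length 3: 3 strings in all.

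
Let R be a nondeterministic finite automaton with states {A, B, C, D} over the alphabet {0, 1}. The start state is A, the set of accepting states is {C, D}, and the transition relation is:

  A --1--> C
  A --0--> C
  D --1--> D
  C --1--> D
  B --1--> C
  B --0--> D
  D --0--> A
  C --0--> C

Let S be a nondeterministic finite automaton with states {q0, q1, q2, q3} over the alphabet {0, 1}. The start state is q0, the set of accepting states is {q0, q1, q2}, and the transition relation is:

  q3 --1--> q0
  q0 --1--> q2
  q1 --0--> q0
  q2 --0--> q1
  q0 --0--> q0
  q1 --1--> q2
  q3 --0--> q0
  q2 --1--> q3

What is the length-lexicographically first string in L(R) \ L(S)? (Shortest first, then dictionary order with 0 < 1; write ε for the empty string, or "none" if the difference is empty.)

11

The string 11 is accepted by R but not by S.
No shorter string lies in the difference, and 11 is the lexicographically first length-2 string in L(R) \ L(S).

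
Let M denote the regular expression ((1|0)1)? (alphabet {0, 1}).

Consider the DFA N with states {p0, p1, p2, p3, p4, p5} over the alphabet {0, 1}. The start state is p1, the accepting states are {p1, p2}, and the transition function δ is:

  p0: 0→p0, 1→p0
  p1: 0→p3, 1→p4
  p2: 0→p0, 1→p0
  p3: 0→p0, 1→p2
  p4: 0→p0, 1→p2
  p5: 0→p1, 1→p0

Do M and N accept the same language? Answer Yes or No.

Converting the expression M to a DFA (subset construction, then merging equivalent states) gives the minimal DFA with states {m0, m1, m2, m3}, start state m0, accepting states {m0, m3} and transitions m0: 0→m1, 1→m1; m1: 0→m2, 1→m3; m2: 0→m2, 1→m2; m3: 0→m2, 1→m2.
Exploring the product automaton M × N from the start pair (m0, p1), following both machines on each input symbol, reaches 5 state pairs: (m0, p1), (m1, p3), (m1, p4), (m2, p0), (m3, p2).
M accepts in {m0, m3} and N accepts in {p1, p2}. In every reachable pair the two components are either both accepting — (m0, p1), (m3, p2) — or both non-accepting, so no string is accepted by exactly one of the machines: L(M) \ L(N) and L(N) \ L(M) are both empty.
Hence every string is accepted by M iff it is accepted by N, and the two languages coincide.

Yes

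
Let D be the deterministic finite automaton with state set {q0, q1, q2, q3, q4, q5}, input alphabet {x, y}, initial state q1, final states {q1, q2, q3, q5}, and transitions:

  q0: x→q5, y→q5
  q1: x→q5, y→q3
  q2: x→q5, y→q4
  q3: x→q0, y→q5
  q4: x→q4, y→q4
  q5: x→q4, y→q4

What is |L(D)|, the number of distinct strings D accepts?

6

The useful subgraph on states {q0, q1, q3, q5} is acyclic, so L(D) is finite; the longest accepting path visits 4 useful states, giving maximum string length 3.
Counting accepting paths from q1 by length: 1 of length 0, 2 of length 1, 1 of length 2, 2 of length 3. Total 6.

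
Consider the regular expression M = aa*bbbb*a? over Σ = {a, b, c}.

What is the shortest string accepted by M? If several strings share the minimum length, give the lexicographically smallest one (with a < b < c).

abbb

By inspection of the expression, no string of length less than 4 matches, and abbb is the lexicographically first match of length 4.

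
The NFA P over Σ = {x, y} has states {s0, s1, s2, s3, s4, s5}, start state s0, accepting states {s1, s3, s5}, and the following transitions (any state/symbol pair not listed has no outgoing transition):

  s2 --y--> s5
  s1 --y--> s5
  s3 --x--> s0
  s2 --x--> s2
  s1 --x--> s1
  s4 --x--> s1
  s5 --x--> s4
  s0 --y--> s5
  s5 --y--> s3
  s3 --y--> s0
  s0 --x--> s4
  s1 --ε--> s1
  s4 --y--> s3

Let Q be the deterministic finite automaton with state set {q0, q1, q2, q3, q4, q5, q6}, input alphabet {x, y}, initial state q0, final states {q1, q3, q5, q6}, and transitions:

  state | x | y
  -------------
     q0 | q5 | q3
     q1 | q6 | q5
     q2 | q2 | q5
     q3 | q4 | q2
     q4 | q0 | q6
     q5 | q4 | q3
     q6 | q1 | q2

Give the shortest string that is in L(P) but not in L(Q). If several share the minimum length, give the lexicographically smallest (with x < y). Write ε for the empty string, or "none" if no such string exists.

The string xx is accepted by P but not by Q.
No shorter string lies in the difference, and xx is the lexicographically first length-2 string in L(P) \ L(Q).

xx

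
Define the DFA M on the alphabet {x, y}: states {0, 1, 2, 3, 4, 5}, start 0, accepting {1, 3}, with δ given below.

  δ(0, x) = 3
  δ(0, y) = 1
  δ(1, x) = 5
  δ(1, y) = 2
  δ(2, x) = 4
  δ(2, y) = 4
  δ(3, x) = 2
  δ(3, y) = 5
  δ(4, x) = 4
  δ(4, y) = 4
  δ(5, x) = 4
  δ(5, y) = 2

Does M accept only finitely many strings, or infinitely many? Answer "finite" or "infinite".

finite

The useful states (reachable from 0 and able to reach an accepting state) are {0, 1, 3}.
Restricted to these states the transition graph has no cycle, so every accepting path has bounded length and L is finite.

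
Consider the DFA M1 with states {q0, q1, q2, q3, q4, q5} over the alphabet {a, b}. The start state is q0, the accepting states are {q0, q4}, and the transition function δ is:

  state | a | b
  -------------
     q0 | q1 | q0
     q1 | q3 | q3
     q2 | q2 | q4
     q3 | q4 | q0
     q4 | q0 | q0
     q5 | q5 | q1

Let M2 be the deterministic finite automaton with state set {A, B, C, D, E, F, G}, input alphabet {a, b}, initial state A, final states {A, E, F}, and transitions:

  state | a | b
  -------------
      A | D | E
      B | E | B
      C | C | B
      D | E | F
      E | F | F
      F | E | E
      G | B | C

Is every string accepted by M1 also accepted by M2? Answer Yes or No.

Exploring the product automaton M1 × M2 from the start pair (q0, A), following both machines on each input symbol, reaches 10 state pairs: (q0, A), (q1, D), (q0, E), (q3, E), (q3, F), (q1, F), (q0, F), (q4, F), (q4, E), (q1, E).
M1 accepts in {q0, q4} and M2 accepts in {A, E, F}. The reachable pairs whose M1-component is accepting are (q0, A), (q0, E), (q0, F), (q4, F), (q4, E); in each of them the M2-component is accepting too, so the product for L(M1) \ L(M2) (M1-component accepting, M2-component rejecting) has no reachable accepting pair and the difference is empty.
Hence every string in L(M1) is also in L(M2).

Yes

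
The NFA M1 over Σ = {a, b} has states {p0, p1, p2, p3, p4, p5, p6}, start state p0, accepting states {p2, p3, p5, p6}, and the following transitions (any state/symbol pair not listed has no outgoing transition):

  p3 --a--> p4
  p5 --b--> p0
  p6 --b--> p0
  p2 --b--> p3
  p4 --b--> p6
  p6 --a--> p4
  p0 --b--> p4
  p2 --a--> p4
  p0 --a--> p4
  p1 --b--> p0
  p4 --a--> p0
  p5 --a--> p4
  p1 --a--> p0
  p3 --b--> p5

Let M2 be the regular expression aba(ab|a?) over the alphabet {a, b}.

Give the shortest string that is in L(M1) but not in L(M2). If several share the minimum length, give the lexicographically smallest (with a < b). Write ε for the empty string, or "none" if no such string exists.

ab

The string ab is accepted by M1 but not by M2.
No shorter string lies in the difference, and ab is the lexicographically first length-2 string in L(M1) \ L(M2).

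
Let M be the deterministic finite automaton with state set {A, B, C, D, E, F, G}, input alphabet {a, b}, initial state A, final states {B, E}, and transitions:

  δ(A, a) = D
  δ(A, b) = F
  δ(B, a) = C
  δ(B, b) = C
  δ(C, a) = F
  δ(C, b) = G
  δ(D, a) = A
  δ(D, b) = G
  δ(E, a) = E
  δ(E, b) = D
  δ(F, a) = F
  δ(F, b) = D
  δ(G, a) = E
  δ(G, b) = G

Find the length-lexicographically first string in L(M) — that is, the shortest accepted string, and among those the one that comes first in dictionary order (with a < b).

A breadth-first search from A reaches an accepting state first via the path A → D → G → E on input aba.
No string of length < 3 is accepted (BFS exhausts all shorter strings without reaching an accepting state), and aba is the lexicographically least accepting string of length 3.

aba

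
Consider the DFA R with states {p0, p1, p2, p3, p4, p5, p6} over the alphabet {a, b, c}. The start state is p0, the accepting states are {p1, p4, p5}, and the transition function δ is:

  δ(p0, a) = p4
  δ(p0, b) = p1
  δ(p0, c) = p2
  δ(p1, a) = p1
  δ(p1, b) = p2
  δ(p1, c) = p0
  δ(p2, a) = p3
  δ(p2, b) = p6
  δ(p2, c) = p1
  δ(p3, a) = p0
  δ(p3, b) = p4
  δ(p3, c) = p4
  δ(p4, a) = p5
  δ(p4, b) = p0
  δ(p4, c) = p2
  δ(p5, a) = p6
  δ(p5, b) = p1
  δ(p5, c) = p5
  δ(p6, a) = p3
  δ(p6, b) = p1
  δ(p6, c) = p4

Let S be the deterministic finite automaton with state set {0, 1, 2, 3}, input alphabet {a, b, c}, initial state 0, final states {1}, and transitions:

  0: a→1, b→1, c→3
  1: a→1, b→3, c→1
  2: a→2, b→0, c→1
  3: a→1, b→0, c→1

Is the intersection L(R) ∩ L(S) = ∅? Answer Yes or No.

The string a is accepted by both R and S.
Hence L(R) ∩ L(S) ≠ ∅.

No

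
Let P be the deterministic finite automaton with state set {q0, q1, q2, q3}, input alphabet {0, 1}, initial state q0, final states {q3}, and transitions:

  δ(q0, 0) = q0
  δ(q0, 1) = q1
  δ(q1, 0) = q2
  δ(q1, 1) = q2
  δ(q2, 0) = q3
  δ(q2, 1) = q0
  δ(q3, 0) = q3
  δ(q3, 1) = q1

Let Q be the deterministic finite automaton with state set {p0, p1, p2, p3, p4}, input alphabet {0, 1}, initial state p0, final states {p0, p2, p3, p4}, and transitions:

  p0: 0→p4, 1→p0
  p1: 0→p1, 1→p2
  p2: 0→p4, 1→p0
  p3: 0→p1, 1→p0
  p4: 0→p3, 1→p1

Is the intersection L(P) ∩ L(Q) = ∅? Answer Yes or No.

The string 100 is accepted by both P and Q.
Hence L(P) ∩ L(Q) ≠ ∅.

No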